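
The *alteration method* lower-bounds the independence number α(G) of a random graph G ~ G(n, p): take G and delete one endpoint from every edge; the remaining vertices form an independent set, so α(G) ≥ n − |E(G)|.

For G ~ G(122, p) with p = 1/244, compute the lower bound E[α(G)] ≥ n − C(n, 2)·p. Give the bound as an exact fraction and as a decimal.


E[|E(G)|] = C(122, 2)·p = 7381 · (1/244) = 121/4.
E[α(G)] ≥ n − E[|E(G)|] = 122 − 121/4 = 367/4.
Numerically: ≈ 91.750000.
(This is only a lower bound; the true E[α(G)] may be larger.)

E[α(G)] ≥ 367/4 ≈ 91.750000.


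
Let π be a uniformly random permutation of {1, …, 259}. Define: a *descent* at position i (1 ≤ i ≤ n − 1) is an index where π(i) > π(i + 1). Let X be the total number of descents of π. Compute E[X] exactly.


Write X = Σ X_I over i = 1, …, 258, with X_I the indicator of one descent.
There are 258 indicators.
For each fixed i, the pair (π(i), π(i+1)) is a uniformly random ordered pair of distinct values from {1, …, 259}; by symmetry P[π(i) > π(i+1)] = 1/2.
By linearity: E[X] = 258 · (1/2) = (259 − 1) · (1/2) = 129 ≈ 129.000000.

E[X] = 129 = 129.000000.


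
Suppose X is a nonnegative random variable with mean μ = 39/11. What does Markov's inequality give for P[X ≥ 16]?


μ = E[X] = 39/11, a = 16.
Markov: P[X ≥ 16] ≤ μ/a = (39/11)/16 = 39/176.
Numerically: ≈ 0.221591.
(Since a = 16 > μ = 3.545455, the bound 39/176 is < 1 and informative.)

P[X ≥ 16] ≤ 39/176 ≈ 0.221591.


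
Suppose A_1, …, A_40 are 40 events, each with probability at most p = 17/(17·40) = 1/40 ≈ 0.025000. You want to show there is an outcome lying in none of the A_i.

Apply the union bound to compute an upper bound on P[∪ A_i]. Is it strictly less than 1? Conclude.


Union bound: P[∪_{i=1}^{40} A_i] ≤ Σ_i P[A_i] ≤ 40·p = 40·(1/40) = 1.
Numerically: 1 ≈ 1.000000.
Is 1 < 1? NO.
Since the bound 1 is ≥ 1, the union bound is uninformative here; it does NOT by itself certify existence.

40·p = 1 ≈ 1.000000; existence NOT certified by the union bound.


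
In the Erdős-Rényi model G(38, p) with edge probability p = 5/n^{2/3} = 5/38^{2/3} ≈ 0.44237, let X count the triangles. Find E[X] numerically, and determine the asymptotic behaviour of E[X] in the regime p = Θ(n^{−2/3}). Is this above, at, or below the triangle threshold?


Number of potential triangles: C(38, 3) = 8436.
Each occurs with probability p³ ≈ (0.44237)³ ≈ 8.6565097e-02.
By linearity: E[X] = C(38, 3)·p³ ≈ 8436 · 8.6565097e-02 ≈ 730.26316.
Since α = 2/3 < 1, p = c/n^{2/3} ≫ 1/n is above the triangle threshold p ~ 1/n. Asymptotically E[X] ~ (c³/6)·n^{3(1−α)} = (5³/6)·n^{1} → ∞; triangles are abundant w.h.p.

E[X] ≈ 730.26316; in regime p = Θ(1/n^{2/3}) E[X] diverges (above the triangle threshold p ~ 1/n).


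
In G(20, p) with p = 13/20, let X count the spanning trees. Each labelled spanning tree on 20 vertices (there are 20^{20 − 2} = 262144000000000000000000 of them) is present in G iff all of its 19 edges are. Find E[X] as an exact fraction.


K_20 has 20^{20 − 2} = 262144000000000000000000 labelled spanning trees.
For each such spanning tree H, let X_H = 1 if all 19 edges of H are present in G. Then P[X_H = 1] = p^{19} = (13/20)^{19} = 1461920290375446110677/5242880000000000000000000.
By linearity: E[X] = Σ_H E[X_H] = 262144000000000000000000 · p^{19} = 262144000000000000000000 · 1461920290375446110677/5242880000000000000000000 = 1461920290375446110677/20.
Numerically: E[X] ≈ 7.3096e+19.

E[X] = 262144000000000000000000 · (13/20)^{19} = 1461920290375446110677/20 ≈ 7.3096e+19.


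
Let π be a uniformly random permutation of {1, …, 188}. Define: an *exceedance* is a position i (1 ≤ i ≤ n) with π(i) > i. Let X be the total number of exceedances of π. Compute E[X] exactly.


Write X = Σ_{i=1}^{188} X_i, where X_i = 1_{π(i) > i}.
For each fixed i, π(i) is uniform over {1, …, 188} (marginal of a uniform permutation), so P[π(i) > i] = (n − i)/n. Summing: Σ_{i=1}^{188} (n − i)/n = (0 + 1 + … + 187)/188 = 188(188 − 1)/(2·188) = (188 − 1)/2.
Hence E[X] = Σ_{i=1}^{188} (188 − i)/188 = 187/2 ≈ 93.500.

E[X] = 187/2 = 93.500.


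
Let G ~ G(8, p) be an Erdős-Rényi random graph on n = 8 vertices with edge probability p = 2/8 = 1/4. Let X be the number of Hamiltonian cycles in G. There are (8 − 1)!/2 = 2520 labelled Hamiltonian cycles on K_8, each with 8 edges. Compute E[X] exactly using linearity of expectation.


K_8 has (8 − 1)!/2 = 2520 labelled Hamiltonian cycles.
For each such Hamiltonian cycle H, let X_H = 1 if all 8 edges of H are present in G. Then P[X_H = 1] = p^{8} = (1/4)^{8} = 1/65536.
Summing the indicators: E[X] = Σ_H E[X_H] = 2520 · p^{8} = 2520 · 1/65536 = 315/8192.
Numerically: E[X] ≈ 0.03845.

E[X] = 2520 · (1/4)^{8} = 315/8192 ≈ 0.03845.


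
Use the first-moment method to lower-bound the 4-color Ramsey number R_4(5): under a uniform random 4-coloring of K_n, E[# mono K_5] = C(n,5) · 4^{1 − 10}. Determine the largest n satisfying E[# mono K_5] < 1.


We need C(n, 5) · 4^{1 − 10} < 1, i.e. C(n, 5) < 4^{10 − 1} = 262144.
Check values of n near the boundary:
  n = 30: C(30, 5) = 142506; 142506 < 262144? YES
  n = 31: C(31, 5) = 169911; 169911 < 262144? YES
  n = 32: C(32, 5) = 201376; 201376 < 262144? YES
  n = 33: C(33, 5) = 237336; 237336 < 262144? YES
  n = 34: C(34, 5) = 278256; 278256 < 262144? NO
  n = 35: C(35, 5) = 324632; 324632 < 262144? NO
  n = 36: C(36, 5) = 376992; 376992 < 262144? NO
The largest n with C(n, 5) < 262144 is n = 33 (where E[X] = 29667/32768 ≈ 0.9053650). Hence R_4(5) > 33, i.e. R_4(5) ≥ 34.

Largest n = 33; hence R_4(5) > 33.


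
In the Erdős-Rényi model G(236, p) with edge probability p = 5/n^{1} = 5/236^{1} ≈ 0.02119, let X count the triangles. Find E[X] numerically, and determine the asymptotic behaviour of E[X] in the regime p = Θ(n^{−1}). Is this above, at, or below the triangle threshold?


Number of potential triangles: C(236, 3) = 2162940.
Each occurs with probability p³ ≈ (0.02119)³ ≈ 9.509857e-06.
By linearity: E[X] = C(236, 3)·p³ ≈ 2162940 · 9.509857e-06 ≈ 20.5693.
Here α = 1, so p = 5/n is exactly at the triangle threshold p ~ 1/n. Asymptotically E[X] → c³/6 = 5³/6 = 125/6 ≈ 20.8333, a bounded constant. In this regime the triangle count is asymptotically Poisson(c³/6).

E[X] ≈ 20.5693; in regime p = Θ(1/n^{1}) E[X] stays bounded (at the triangle threshold p ~ 1/n).


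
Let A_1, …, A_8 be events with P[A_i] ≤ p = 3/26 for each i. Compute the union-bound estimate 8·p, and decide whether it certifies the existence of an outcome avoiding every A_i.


Union bound: P[∪_{i=1}^{8} A_i] ≤ Σ_i P[A_i] ≤ 8·p = 8·(3/26) = 12/13.
Numerically: 12/13 ≈ 0.9230769.
Is 12/13 < 1? YES.
Since P[∪ A_i] ≤ 12/13 < 1, the complement has P[∩ A_i^c] ≥ 1 − 12/13 = 1/13 > 0, so some outcome avoids every A_i.

8·p = 12/13 ≈ 0.9230769; existence CERTIFIED by the union bound.


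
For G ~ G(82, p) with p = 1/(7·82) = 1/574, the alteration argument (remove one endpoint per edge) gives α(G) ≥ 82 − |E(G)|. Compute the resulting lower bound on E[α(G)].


E[|E(G)|] = C(82, 2)·p = 3321 · (1/574) = 81/14.
E[α(G)] ≥ n − E[|E(G)|] = 82 − 81/14 = 1067/14.
Numerically: ≈ 76.2143.
(This is only a lower bound; the true E[α(G)] may be larger.)

E[α(G)] ≥ 1067/14 ≈ 76.2143.


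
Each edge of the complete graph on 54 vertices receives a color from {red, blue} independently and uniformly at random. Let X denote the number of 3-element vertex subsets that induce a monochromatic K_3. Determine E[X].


Let X = Σ_S X_S over the C(54, 3) = 24804 subsets S of size 3, where X_S = 1 if the K_3 on S is monochromatic.
For a fixed S, the K_3 on S has C(3, 2) = 3 edges. P[all 3 edges red] = (1/2)^3, and likewise for blue, so P[monochromatic] = 2·(1/2)^3 = 2^{1 − 3} = 1/4.
Summing: E[X] = C(54, 3) · 2^{1 − 3} = 24804 · 1/4 = 6201.
Numerically: E[X] ≈ 6201.000000.

E[X] = C(54,3)·2^(1−C(3,2)) = 6201 ≈ 6201.000000.


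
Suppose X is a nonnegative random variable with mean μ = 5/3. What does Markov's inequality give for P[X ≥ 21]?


μ = E[X] = 5/3, a = 21.
Markov: P[X ≥ 21] ≤ μ/a = (5/3)/21 = 5/63.
Numerically: ≈ 0.0794.
(Since a = 21 > μ = 1.6667, the bound 5/63 is < 1 and informative.)

P[X ≥ 21] ≤ 5/63 ≈ 0.0794.


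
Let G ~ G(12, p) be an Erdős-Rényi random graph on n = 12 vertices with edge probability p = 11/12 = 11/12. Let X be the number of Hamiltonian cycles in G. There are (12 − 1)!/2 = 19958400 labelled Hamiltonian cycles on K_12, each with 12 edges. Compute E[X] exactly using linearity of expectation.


K_12 has (12 − 1)!/2 = 19958400 labelled Hamiltonian cycles.
For each such Hamiltonian cycle H, let X_H = 1 if all 12 edges of H are present in G. Then P[X_H = 1] = p^{12} = (11/12)^{12} = 3138428376721/8916100448256.
By linearity: E[X] = Σ_H E[X_H] = 19958400 · p^{12} = 19958400 · 3138428376721/8916100448256 = 6041474625187925/859963392.
Numerically: E[X] ≈ 7.025e+06.

E[X] = 19958400 · (11/12)^{12} = 6041474625187925/859963392 ≈ 7.025e+06.


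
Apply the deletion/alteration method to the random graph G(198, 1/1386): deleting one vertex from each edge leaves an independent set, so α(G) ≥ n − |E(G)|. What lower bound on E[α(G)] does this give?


E[|E(G)|] = C(198, 2)·p = 19503 · (1/1386) = 197/14.
E[α(G)] ≥ n − E[|E(G)|] = 198 − 197/14 = 2575/14.
Numerically: ≈ 183.929.
(This is only a lower bound; the true E[α(G)] may be larger.)

E[α(G)] ≥ 2575/14 ≈ 183.929.


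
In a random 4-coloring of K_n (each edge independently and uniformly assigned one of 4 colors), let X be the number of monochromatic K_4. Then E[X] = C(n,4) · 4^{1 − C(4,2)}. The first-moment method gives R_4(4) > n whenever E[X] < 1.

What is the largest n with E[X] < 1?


We need C(n, 4) · 4^{1 − 6} < 1, i.e. C(n, 4) < 4^{6 − 1} = 1024.
Check values of n near the boundary:
  n = 11: C(11, 4) = 330; 330 < 1024? YES
  n = 12: C(12, 4) = 495; 495 < 1024? YES
  n = 13: C(13, 4) = 715; 715 < 1024? YES
  n = 14: C(14, 4) = 1001; 1001 < 1024? YES
  n = 15: C(15, 4) = 1365; 1365 < 1024? NO
  n = 16: C(16, 4) = 1820; 1820 < 1024? NO
  n = 17: C(17, 4) = 2380; 2380 < 1024? NO
The largest n with C(n, 4) < 1024 is n = 14 (where E[X] = 1001/1024 ≈ 0.977539). Hence R_4(4) > 14, i.e. R_4(4) ≥ 15.

Largest n = 14; hence R_4(4) > 14.


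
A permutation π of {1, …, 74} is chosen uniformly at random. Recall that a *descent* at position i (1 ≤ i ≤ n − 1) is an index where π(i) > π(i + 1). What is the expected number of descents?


Write X = Σ X_I over i = 1, …, 73, with X_I the indicator of one descent.
There are 73 indicators.
For each fixed i, the pair (π(i), π(i+1)) is a uniformly random ordered pair of distinct values from {1, …, 74}; by symmetry P[π(i) > π(i+1)] = 1/2.
By linearity: E[X] = 73 · (1/2) = (74 − 1) · (1/2) = 73/2 ≈ 36.5000.

E[X] = 73/2 = 36.5000.


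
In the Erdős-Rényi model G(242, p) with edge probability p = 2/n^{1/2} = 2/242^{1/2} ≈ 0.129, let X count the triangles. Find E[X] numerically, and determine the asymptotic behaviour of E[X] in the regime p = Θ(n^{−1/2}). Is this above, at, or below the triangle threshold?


Number of potential triangles: C(242, 3) = 2332880.
Each occurs with probability p³ ≈ (0.129)³ ≈ 2.12504e-03.
By linearity: E[X] = C(242, 3)·p³ ≈ 2332880 · 2.12504e-03 ≈ 4957.461.
Since α = 1/2 < 1, p = c/n^{1/2} ≫ 1/n is above the triangle threshold p ~ 1/n. Asymptotically E[X] ~ (c³/6)·n^{3(1−α)} = (2³/6)·n^{1.5} → ∞; triangles are abundant w.h.p.

E[X] ≈ 4957.461; in regime p = Θ(1/n^{1/2}) E[X] diverges (above the triangle threshold p ~ 1/n).


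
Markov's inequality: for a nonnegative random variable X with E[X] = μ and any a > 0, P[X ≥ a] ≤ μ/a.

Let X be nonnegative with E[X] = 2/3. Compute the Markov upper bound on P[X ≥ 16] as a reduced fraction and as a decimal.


μ = E[X] = 2/3, a = 16.
Markov: P[X ≥ 16] ≤ μ/a = (2/3)/16 = 1/24.
Numerically: ≈ 0.0417.
(Since a = 16 > μ = 0.6667, the bound 1/24 is < 1 and informative.)

P[X ≥ 16] ≤ 1/24 ≈ 0.0417.


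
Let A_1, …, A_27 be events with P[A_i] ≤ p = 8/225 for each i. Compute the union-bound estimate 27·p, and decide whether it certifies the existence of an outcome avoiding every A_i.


Union bound: P[∪_{i=1}^{27} A_i] ≤ Σ_i P[A_i] ≤ 27·p = 27·(8/225) = 24/25.
Numerically: 24/25 ≈ 0.9600.
Is 24/25 < 1? YES.
Since P[∪ A_i] ≤ 24/25 < 1, the complement has P[∩ A_i^c] ≥ 1 − 24/25 = 1/25 > 0, so some outcome avoids every A_i.

27·p = 24/25 ≈ 0.9600; existence CERTIFIED by the union bound.


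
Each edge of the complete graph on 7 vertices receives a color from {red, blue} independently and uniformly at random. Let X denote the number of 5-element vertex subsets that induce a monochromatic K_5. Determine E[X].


Let X = Σ_S X_S over the C(7, 5) = 21 subsets S of size 5, where X_S = 1 if the K_5 on S is monochromatic.
For a fixed S, the K_5 on S has C(5, 2) = 10 edges. P[all 10 edges red] = (1/2)^10, and likewise for blue, so P[monochromatic] = 2·(1/2)^10 = 2^{1 − 10} = 1/512.
By linearity of expectation: E[X] = C(7, 5) · 2^{1 − 10} = 21 · 1/512 = 21/512.
Numerically: E[X] ≈ 0.041016.

E[X] = C(7,5)·2^(1−C(5,2)) = 21/512 ≈ 0.041016.


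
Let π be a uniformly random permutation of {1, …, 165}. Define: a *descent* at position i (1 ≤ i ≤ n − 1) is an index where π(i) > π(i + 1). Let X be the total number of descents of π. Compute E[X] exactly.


Write X = Σ X_I over i = 1, …, 164, with X_I the indicator of one descent.
There are 164 indicators.
For each fixed i, the pair (π(i), π(i+1)) is a uniformly random ordered pair of distinct values from {1, …, 165}; by symmetry P[π(i) > π(i+1)] = 1/2.
By linearity: E[X] = 164 · (1/2) = (165 − 1) · (1/2) = 82 ≈ 82.00000.

E[X] = 82 = 82.00000.


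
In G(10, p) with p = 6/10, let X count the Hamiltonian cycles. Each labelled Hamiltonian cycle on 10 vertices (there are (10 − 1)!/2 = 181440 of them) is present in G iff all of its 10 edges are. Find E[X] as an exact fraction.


K_10 has (10 − 1)!/2 = 181440 labelled Hamiltonian cycles.
For each such Hamiltonian cycle H, let X_H = 1 if all 10 edges of H are present in G. Then P[X_H = 1] = p^{10} = (3/5)^{10} = 59049/9765625.
By linearity of expectation: E[X] = Σ_H E[X_H] = 181440 · p^{10} = 181440 · 59049/9765625 = 2142770112/1953125.
Numerically: E[X] ≈ 1097.1.

E[X] = 181440 · (3/5)^{10} = 2142770112/1953125 ≈ 1097.1.


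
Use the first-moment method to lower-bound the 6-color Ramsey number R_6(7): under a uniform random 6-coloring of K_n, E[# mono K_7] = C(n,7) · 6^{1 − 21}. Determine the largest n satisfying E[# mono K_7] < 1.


We need C(n, 7) · 6^{1 − 21} < 1, i.e. C(n, 7) < 6^{21 − 1} = 3656158440062976.
Check values of n near the boundary:
  n = 567: C(567, 7) = 3601671315933933; 3601671315933933 < 3656158440062976? YES
  n = 568: C(568, 7) = 3646611956239704; 3646611956239704 < 3656158440062976? YES
  n = 569: C(569, 7) = 3692032389858348; 3692032389858348 < 3656158440062976? NO
  n = 570: C(570, 7) = 3737936877831720; 3737936877831720 < 3656158440062976? NO
  n = 571: C(571, 7) = 3784329711421830; 3784329711421830 < 3656158440062976? NO
The largest n with C(n, 7) < 3656158440062976 is n = 568 (where E[X] = 16882462760369/16926659444736 ≈ 0.997389). Hence R_6(7) > 568, i.e. R_6(7) ≥ 569.

Largest n = 568; hence R_6(7) > 568.


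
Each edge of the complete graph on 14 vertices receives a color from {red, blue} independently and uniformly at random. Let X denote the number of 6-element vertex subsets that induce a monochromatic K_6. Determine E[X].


Let X = Σ_S X_S over the C(14, 6) = 3003 subsets S of size 6, where X_S = 1 if the K_6 on S is monochromatic.
For a fixed S, the K_6 on S has C(6, 2) = 15 edges. P[all 15 edges red] = (1/2)^15, and likewise for blue, so P[monochromatic] = 2·(1/2)^15 = 2^{1 − 15} = 1/16384.
By linearity: E[X] = C(14, 6) · 2^{1 − 15} = 3003 · 1/16384 = 3003/16384.
Numerically: E[X] ≈ 0.183.

E[X] = C(14,6)·2^(1−C(6,2)) = 3003/16384 ≈ 0.183.


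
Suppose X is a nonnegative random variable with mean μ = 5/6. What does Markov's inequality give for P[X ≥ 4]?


μ = E[X] = 5/6, a = 4.
Markov: P[X ≥ 4] ≤ μ/a = (5/6)/4 = 5/24.
Numerically: ≈ 0.2083.
(Since a = 4 > μ = 0.8333, the bound 5/24 is < 1 and informative.)

P[X ≥ 4] ≤ 5/24 ≈ 0.2083.


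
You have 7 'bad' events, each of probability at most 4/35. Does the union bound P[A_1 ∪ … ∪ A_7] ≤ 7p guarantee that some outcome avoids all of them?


Union bound: P[∪_{i=1}^{7} A_i] ≤ Σ_i P[A_i] ≤ 7·p = 7·(4/35) = 4/5.
Numerically: 4/5 ≈ 0.80000.
Is 4/5 < 1? YES.
Since P[∪ A_i] ≤ 4/5 < 1, the complement has P[∩ A_i^c] ≥ 1 − 4/5 = 1/5 > 0, so some outcome avoids every A_i.

7·p = 4/5 ≈ 0.80000; existence CERTIFIED by the union bound.


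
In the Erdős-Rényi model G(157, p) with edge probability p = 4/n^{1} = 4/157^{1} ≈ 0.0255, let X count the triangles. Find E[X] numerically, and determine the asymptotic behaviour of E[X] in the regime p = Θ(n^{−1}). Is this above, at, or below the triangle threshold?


Number of potential triangles: C(157, 3) = 632710.
Each occurs with probability p³ ≈ (0.0255)³ ≈ 1.65379e-05.
By linearity: E[X] = C(157, 3)·p³ ≈ 632710 · 1.65379e-05 ≈ 10.464.
Here α = 1, so p = 4/n is exactly at the triangle threshold p ~ 1/n. Asymptotically E[X] → c³/6 = 4³/6 = 32/3 ≈ 10.667, a bounded constant. In this regime the triangle count is asymptotically Poisson(c³/6).

E[X] ≈ 10.464; in regime p = Θ(1/n^{1}) E[X] stays bounded (at the triangle threshold p ~ 1/n).


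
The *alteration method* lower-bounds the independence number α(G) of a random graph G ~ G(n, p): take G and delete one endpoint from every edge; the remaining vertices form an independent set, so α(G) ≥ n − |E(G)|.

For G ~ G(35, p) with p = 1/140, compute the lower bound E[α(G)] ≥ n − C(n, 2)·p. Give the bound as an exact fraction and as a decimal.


E[|E(G)|] = C(35, 2)·p = 595 · (1/140) = 17/4.
E[α(G)] ≥ n − E[|E(G)|] = 35 − 17/4 = 123/4.
Numerically: ≈ 30.750000.
(This is only a lower bound; the true E[α(G)] may be larger.)

E[α(G)] ≥ 123/4 ≈ 30.750000.


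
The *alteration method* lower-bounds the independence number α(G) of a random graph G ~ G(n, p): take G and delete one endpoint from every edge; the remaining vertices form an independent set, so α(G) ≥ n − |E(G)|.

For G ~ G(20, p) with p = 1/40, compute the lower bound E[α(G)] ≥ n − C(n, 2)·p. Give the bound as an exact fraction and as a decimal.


E[|E(G)|] = C(20, 2)·p = 190 · (1/40) = 19/4.
E[α(G)] ≥ n − E[|E(G)|] = 20 − 19/4 = 61/4.
Numerically: ≈ 15.2500.
(This is only a lower bound; the true E[α(G)] may be larger.)

E[α(G)] ≥ 61/4 ≈ 15.2500.


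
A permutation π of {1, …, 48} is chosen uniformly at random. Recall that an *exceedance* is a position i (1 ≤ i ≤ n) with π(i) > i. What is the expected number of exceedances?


Write X = Σ_{i=1}^{48} X_i, where X_i = 1_{π(i) > i}.
For each fixed i, π(i) is uniform over {1, …, 48} (marginal of a uniform permutation), so P[π(i) > i] = (n − i)/n. Summing: Σ_{i=1}^{48} (n − i)/n = (0 + 1 + … + 47)/48 = 48(48 − 1)/(2·48) = (48 − 1)/2.
Hence E[X] = Σ_{i=1}^{48} (48 − i)/48 = 47/2 ≈ 23.500000.

E[X] = 47/2 = 23.500000.


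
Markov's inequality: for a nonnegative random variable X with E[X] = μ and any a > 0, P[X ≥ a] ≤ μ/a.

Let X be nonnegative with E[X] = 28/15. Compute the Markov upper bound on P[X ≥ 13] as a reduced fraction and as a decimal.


μ = E[X] = 28/15, a = 13.
Markov: P[X ≥ 13] ≤ μ/a = (28/15)/13 = 28/195.
Numerically: ≈ 0.1436.
(Since a = 13 > μ = 1.8667, the bound 28/195 is < 1 and informative.)

P[X ≥ 13] ≤ 28/195 ≈ 0.1436.


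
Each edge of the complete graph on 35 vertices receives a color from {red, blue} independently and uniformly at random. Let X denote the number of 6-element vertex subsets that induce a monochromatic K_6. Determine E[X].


Let X = Σ_S X_S over the C(35, 6) = 1623160 subsets S of size 6, where X_S = 1 if the K_6 on S is monochromatic.
For a fixed S, the K_6 on S has C(6, 2) = 15 edges. P[all 15 edges red] = (1/2)^15, and likewise for blue, so P[monochromatic] = 2·(1/2)^15 = 2^{1 − 15} = 1/16384.
By linearity: E[X] = C(35, 6) · 2^{1 − 15} = 1623160 · 1/16384 = 202895/2048.
Numerically: E[X] ≈ 99.06982.

E[X] = C(35,6)·2^(1−C(6,2)) = 202895/2048 ≈ 99.06982.


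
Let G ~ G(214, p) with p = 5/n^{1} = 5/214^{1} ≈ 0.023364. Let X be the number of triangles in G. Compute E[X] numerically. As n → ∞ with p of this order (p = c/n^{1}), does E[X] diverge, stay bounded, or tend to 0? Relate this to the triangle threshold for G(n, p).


Number of potential triangles: C(214, 3) = 1610564.
Each occurs with probability p³ ≈ (0.023364)³ ≈ 1.2754654e-05.
By linearity: E[X] = C(214, 3)·p³ ≈ 1610564 · 1.2754654e-05 ≈ 20.54219.
Here α = 1, so p = 5/n is exactly at the triangle threshold p ~ 1/n. Asymptotically E[X] → c³/6 = 5³/6 = 125/6 ≈ 20.83333, a bounded constant. In this regime the triangle count is asymptotically Poisson(c³/6).

E[X] ≈ 20.54219; in regime p = Θ(1/n^{1}) E[X] stays bounded (at the triangle threshold p ~ 1/n).


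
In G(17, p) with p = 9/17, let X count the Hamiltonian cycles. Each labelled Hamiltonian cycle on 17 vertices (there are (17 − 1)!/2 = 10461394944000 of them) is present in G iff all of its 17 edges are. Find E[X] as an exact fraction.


K_17 has (17 − 1)!/2 = 10461394944000 labelled Hamiltonian cycles.
For each such Hamiltonian cycle H, let X_H = 1 if all 17 edges of H are present in G. Then P[X_H = 1] = p^{17} = (9/17)^{17} = 16677181699666569/827240261886336764177.
By linearity of expectation: E[X] = Σ_H E[X_H] = 10461394944000 · p^{17} = 10461394944000 · 16677181699666569/827240261886336764177 = 174466584313061171422427136000/827240261886336764177.
Numerically: E[X] ≈ 2.109e+08.

E[X] = 10461394944000 · (9/17)^{17} = 174466584313061171422427136000/827240261886336764177 ≈ 2.109e+08.


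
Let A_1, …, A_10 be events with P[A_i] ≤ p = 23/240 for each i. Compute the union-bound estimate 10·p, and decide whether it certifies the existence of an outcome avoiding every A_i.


Union bound: P[∪_{i=1}^{10} A_i] ≤ Σ_i P[A_i] ≤ 10·p = 10·(23/240) = 23/24.
Numerically: 23/24 ≈ 0.9583.
Is 23/24 < 1? YES.
Since P[∪ A_i] ≤ 23/24 < 1, the complement has P[∩ A_i^c] ≥ 1 − 23/24 = 1/24 > 0, so some outcome avoids every A_i.

10·p = 23/24 ≈ 0.9583; existence CERTIFIED by the union bound.


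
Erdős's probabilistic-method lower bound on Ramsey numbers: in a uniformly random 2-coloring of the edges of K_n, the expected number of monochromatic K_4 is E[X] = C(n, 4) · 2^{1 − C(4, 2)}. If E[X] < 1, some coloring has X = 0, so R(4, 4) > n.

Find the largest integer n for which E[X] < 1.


We need C(n, 4) · 2^{1 − 6} < 1, i.e. C(n, 4) < 2^{6 − 1} = 32.
Check values of n near the boundary:
  n = 4: C(4, 4) = 1; 1 < 32? YES
  n = 5: C(5, 4) = 5; 5 < 32? YES
  n = 6: C(6, 4) = 15; 15 < 32? YES
  n = 7: C(7, 4) = 35; 35 < 32? NO
The largest n with C(n, 4) < 32 is n = 6 (where E[X] = 15/32 ≈ 0.46875). Hence R(4, 4) > 6, i.e. R(4, 4) ≥ 7.

Largest n = 6; hence R(4, 4) > 6.


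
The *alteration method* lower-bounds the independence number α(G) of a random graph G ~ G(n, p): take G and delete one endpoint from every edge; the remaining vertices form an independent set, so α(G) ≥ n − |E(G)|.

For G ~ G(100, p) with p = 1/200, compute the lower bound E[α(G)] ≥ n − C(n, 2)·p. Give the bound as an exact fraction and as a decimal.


E[|E(G)|] = C(100, 2)·p = 4950 · (1/200) = 99/4.
E[α(G)] ≥ n − E[|E(G)|] = 100 − 99/4 = 301/4.
Numerically: ≈ 75.250.
(This is only a lower bound; the true E[α(G)] may be larger.)

E[α(G)] ≥ 301/4 ≈ 75.250.


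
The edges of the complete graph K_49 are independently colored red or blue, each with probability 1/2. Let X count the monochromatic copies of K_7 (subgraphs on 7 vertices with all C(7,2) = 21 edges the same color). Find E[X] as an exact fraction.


Let X = Σ_S X_S over the C(49, 7) = 85900584 subsets S of size 7, where X_S = 1 if the K_7 on S is monochromatic.
For a fixed S, the K_7 on S has C(7, 2) = 21 edges. P[all 21 edges red] = (1/2)^21, and likewise for blue, so P[monochromatic] = 2·(1/2)^21 = 2^{1 − 21} = 1/1048576.
By linearity of expectation: E[X] = C(49, 7) · 2^{1 − 21} = 85900584 · 1/1048576 = 10737573/131072.
Numerically: E[X] ≈ 81.9212.

E[X] = C(49,7)·2^(1−C(7,2)) = 10737573/131072 ≈ 81.9212.


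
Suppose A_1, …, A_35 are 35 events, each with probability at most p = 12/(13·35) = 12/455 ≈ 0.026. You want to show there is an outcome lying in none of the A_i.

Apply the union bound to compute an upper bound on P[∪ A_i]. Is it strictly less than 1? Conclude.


Union bound: P[∪_{i=1}^{35} A_i] ≤ Σ_i P[A_i] ≤ 35·p = 35·(12/455) = 12/13.
Numerically: 12/13 ≈ 0.923.
Is 12/13 < 1? YES.
Since P[∪ A_i] ≤ 12/13 < 1, the complement has P[∩ A_i^c] ≥ 1 − 12/13 = 1/13 > 0, so some outcome avoids every A_i.

35·p = 12/13 ≈ 0.923; existence CERTIFIED by the union bound.


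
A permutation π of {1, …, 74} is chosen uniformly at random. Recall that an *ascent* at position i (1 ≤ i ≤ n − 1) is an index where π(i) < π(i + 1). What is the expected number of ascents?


Write X = Σ X_I over i = 1, …, 73, with X_I the indicator of one ascent.
There are 73 indicators.
For each fixed i, the pair (π(i), π(i+1)) is a uniformly random ordered pair of distinct values from {1, …, 74}; by symmetry P[π(i) < π(i+1)] = 1/2.
By linearity: E[X] = 73 · (1/2) = (74 − 1) · (1/2) = 73/2 ≈ 36.50000.

E[X] = 73/2 = 36.50000.


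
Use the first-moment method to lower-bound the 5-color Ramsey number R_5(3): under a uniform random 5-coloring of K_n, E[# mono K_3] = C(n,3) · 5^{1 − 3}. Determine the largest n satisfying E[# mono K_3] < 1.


We need C(n, 3) · 5^{1 − 3} < 1, i.e. C(n, 3) < 5^{3 − 1} = 25.
Check values of n near the boundary:
  n = 3: C(3, 3) = 1; 1 < 25? YES
  n = 4: C(4, 3) = 4; 4 < 25? YES
  n = 5: C(5, 3) = 10; 10 < 25? YES
  n = 6: C(6, 3) = 20; 20 < 25? YES
  n = 7: C(7, 3) = 35; 35 < 25? NO
The largest n with C(n, 3) < 25 is n = 6 (where E[X] = 4/5 ≈ 0.8000000). Hence R_5(3) > 6, i.e. R_5(3) ≥ 7.

Largest n = 6; hence R_5(3) > 6.


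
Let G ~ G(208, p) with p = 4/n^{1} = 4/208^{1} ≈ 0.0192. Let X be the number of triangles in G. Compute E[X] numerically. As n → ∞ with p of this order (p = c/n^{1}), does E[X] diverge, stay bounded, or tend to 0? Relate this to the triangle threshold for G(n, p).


Number of potential triangles: C(208, 3) = 1478256.
Each occurs with probability p³ ≈ (0.0192)³ ≈ 7.11197e-06.
By linearity: E[X] = C(208, 3)·p³ ≈ 1478256 · 7.11197e-06 ≈ 10.513.
Here α = 1, so p = 4/n is exactly at the triangle threshold p ~ 1/n. Asymptotically E[X] → c³/6 = 4³/6 = 32/3 ≈ 10.667, a bounded constant. In this regime the triangle count is asymptotically Poisson(c³/6).

E[X] ≈ 10.513; in regime p = Θ(1/n^{1}) E[X] stays bounded (at the triangle threshold p ~ 1/n).


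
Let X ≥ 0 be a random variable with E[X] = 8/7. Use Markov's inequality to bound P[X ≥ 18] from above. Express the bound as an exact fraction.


μ = E[X] = 8/7, a = 18.
Markov: P[X ≥ 18] ≤ μ/a = (8/7)/18 = 4/63.
Numerically: ≈ 0.063.
(Since a = 18 > μ = 1.143, the bound 4/63 is < 1 and informative.)

P[X ≥ 18] ≤ 4/63 ≈ 0.063.


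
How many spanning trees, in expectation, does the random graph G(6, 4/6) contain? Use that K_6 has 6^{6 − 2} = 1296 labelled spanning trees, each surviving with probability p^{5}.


K_6 has 6^{6 − 2} = 1296 labelled spanning trees.
For each such spanning tree H, let X_H = 1 if all 5 edges of H are present in G. Then P[X_H = 1] = p^{5} = (2/3)^{5} = 32/243.
Summing the indicators: E[X] = Σ_H E[X_H] = 1296 · p^{5} = 1296 · 32/243 = 512/3.
Numerically: E[X] ≈ 170.667.

E[X] = 1296 · (2/3)^{5} = 512/3 ≈ 170.667.


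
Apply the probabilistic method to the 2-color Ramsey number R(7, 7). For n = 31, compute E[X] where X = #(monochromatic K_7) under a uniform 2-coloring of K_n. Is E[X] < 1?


E[X] = C(31, 7) · 2^{1 − 21} = 2629575 · 2^{−20} = 2629575/1048576.
As a reduced fraction: E[X] = 2629575/1048576 ≈ 2.50776.
Is E[X] < 1? NO.
Since E[X] ≥ 1, the first-moment bound is inconclusive at n = 31; it does NOT by itself certify R(7, 7) > 31.

E[X] = 2629575/1048576 ≈ 2.50776; E[X] ≥ 1; first-moment method inconclusive here.


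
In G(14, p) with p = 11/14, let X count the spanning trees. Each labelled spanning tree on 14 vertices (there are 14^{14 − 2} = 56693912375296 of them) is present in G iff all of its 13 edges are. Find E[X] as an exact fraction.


K_14 has 14^{14 − 2} = 56693912375296 labelled spanning trees.
For each such spanning tree H, let X_H = 1 if all 13 edges of H are present in G. Then P[X_H = 1] = p^{13} = (11/14)^{13} = 34522712143931/793714773254144.
By linearity: E[X] = Σ_H E[X_H] = 56693912375296 · p^{13} = 56693912375296 · 34522712143931/793714773254144 = 34522712143931/14.
Numerically: E[X] ≈ 2.466e+12.

E[X] = 56693912375296 · (11/14)^{13} = 34522712143931/14 ≈ 2.466e+12.


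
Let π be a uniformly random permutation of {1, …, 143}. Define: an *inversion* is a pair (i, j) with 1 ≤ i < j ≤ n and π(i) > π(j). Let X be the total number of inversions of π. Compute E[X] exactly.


Write X = Σ X_I over the C(143, 2) = 10153 pairs i < j, with X_I the indicator of one inversion.
There are 10153 indicators.
For each fixed pair i < j, the values π(i) and π(j) are two distinct elements of {1, …, 143} in uniformly random order; by symmetry P[π(i) > π(j)] = 1/2.
By linearity: E[X] = 10153 · (1/2) = C(143, 2) · (1/2) = 10153/2 = 10153/2 ≈ 5076.5000.

E[X] = 10153/2 = 5076.5000.


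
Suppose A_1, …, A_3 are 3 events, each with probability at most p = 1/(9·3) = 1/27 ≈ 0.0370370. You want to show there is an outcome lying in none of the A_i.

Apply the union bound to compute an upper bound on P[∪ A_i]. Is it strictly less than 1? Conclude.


Union bound: P[∪_{i=1}^{3} A_i] ≤ Σ_i P[A_i] ≤ 3·p = 3·(1/27) = 1/9.
Numerically: 1/9 ≈ 0.1111111.
Is 1/9 < 1? YES.
Since P[∪ A_i] ≤ 1/9 < 1, the complement has P[∩ A_i^c] ≥ 1 − 1/9 = 8/9 > 0, so some outcome avoids every A_i.

3·p = 1/9 ≈ 0.1111111; existence CERTIFIED by the union bound.


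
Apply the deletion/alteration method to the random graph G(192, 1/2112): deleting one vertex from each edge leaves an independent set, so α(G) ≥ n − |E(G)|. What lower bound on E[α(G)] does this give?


E[|E(G)|] = C(192, 2)·p = 18336 · (1/2112) = 191/22.
E[α(G)] ≥ n − E[|E(G)|] = 192 − 191/22 = 4033/22.
Numerically: ≈ 183.318182.
(This is only a lower bound; the true E[α(G)] may be larger.)

E[α(G)] ≥ 4033/22 ≈ 183.318182.


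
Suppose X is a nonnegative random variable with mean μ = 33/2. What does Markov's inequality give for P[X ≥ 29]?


μ = E[X] = 33/2, a = 29.
Markov: P[X ≥ 29] ≤ μ/a = (33/2)/29 = 33/58.
Numerically: ≈ 0.569.
(Since a = 29 > μ = 16.500, the bound 33/58 is < 1 and informative.)

P[X ≥ 29] ≤ 33/58 ≈ 0.569.


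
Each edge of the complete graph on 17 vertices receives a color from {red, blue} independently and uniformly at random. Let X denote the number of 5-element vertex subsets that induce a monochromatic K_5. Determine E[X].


Let X = Σ_S X_S over the C(17, 5) = 6188 subsets S of size 5, where X_S = 1 if the K_5 on S is monochromatic.
For a fixed S, the K_5 on S has C(5, 2) = 10 edges. P[all 10 edges red] = (1/2)^10, and likewise for blue, so P[monochromatic] = 2·(1/2)^10 = 2^{1 − 10} = 1/512.
By linearity: E[X] = C(17, 5) · 2^{1 − 10} = 6188 · 1/512 = 1547/128.
Numerically: E[X] ≈ 12.085938.

E[X] = C(17,5)·2^(1−C(5,2)) = 1547/128 ≈ 12.085938.


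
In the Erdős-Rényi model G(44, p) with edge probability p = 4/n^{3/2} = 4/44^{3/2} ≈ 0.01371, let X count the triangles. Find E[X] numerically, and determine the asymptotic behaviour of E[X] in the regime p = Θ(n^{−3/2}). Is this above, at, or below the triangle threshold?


Number of potential triangles: C(44, 3) = 13244.
Each occurs with probability p³ ≈ (0.01371)³ ≈ 2.574204e-06.
By linearity: E[X] = C(44, 3)·p³ ≈ 13244 · 2.574204e-06 ≈ 0.0341.
Since α = 3/2 > 1, p = c/n^{3/2} = o(1/n) is below the triangle threshold p ~ 1/n. Asymptotically E[X] ~ (c³/6)·n^{3(1−α)} = (4³/6)·n^{-1.5} → 0, so by Markov's inequality G has no triangles w.h.p.

E[X] ≈ 0.0341; in regime p = Θ(1/n^{3/2}) E[X] tends to 0 (below the triangle threshold p ~ 1/n).


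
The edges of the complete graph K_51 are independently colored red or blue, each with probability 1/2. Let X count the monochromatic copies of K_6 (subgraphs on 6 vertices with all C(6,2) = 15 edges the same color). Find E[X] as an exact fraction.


Let X = Σ_S X_S over the C(51, 6) = 18009460 subsets S of size 6, where X_S = 1 if the K_6 on S is monochromatic.
For a fixed S, the K_6 on S has C(6, 2) = 15 edges. P[all 15 edges red] = (1/2)^15, and likewise for blue, so P[monochromatic] = 2·(1/2)^15 = 2^{1 − 15} = 1/16384.
Summing: E[X] = C(51, 6) · 2^{1 − 15} = 18009460 · 1/16384 = 4502365/4096.
Numerically: E[X] ≈ 1099.210.

E[X] = C(51,6)·2^(1−C(6,2)) = 4502365/4096 ≈ 1099.210.


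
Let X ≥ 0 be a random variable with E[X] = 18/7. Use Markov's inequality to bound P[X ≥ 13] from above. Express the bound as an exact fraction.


μ = E[X] = 18/7, a = 13.
Markov: P[X ≥ 13] ≤ μ/a = (18/7)/13 = 18/91.
Numerically: ≈ 0.19780.
(Since a = 13 > μ = 2.57143, the bound 18/91 is < 1 and informative.)

P[X ≥ 13] ≤ 18/91 ≈ 0.19780.


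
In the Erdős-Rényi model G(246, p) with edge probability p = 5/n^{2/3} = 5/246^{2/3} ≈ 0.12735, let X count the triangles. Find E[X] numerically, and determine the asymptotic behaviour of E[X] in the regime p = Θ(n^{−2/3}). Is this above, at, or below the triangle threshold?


Number of potential triangles: C(246, 3) = 2450980.
Each occurs with probability p³ ≈ (0.12735)³ ≈ 2.0655694e-03.
By linearity: E[X] = C(246, 3)·p³ ≈ 2450980 · 2.0655694e-03 ≈ 5062.66938.
Since α = 2/3 < 1, p = c/n^{2/3} ≫ 1/n is above the triangle threshold p ~ 1/n. Asymptotically E[X] ~ (c³/6)·n^{3(1−α)} = (5³/6)·n^{1} → ∞; triangles are abundant w.h.p.

E[X] ≈ 5062.66938; in regime p = Θ(1/n^{2/3}) E[X] diverges (above the triangle threshold p ~ 1/n).


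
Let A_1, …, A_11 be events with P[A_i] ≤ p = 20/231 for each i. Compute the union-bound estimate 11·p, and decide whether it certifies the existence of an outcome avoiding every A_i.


Union bound: P[∪_{i=1}^{11} A_i] ≤ Σ_i P[A_i] ≤ 11·p = 11·(20/231) = 20/21.
Numerically: 20/21 ≈ 0.952381.
Is 20/21 < 1? YES.
Since P[∪ A_i] ≤ 20/21 < 1, the complement has P[∩ A_i^c] ≥ 1 − 20/21 = 1/21 > 0, so some outcome avoids every A_i.

11·p = 20/21 ≈ 0.952381; existence CERTIFIED by the union bound.


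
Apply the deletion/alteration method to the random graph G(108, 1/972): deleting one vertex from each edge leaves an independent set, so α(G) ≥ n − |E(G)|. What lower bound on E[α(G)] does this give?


E[|E(G)|] = C(108, 2)·p = 5778 · (1/972) = 107/18.
E[α(G)] ≥ n − E[|E(G)|] = 108 − 107/18 = 1837/18.
Numerically: ≈ 102.0556.
(This is only a lower bound; the true E[α(G)] may be larger.)

E[α(G)] ≥ 1837/18 ≈ 102.0556.


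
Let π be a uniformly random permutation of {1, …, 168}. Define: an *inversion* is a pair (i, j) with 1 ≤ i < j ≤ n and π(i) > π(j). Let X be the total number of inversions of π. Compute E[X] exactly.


Write X = Σ X_I over the C(168, 2) = 14028 pairs i < j, with X_I the indicator of one inversion.
There are 14028 indicators.
For each fixed pair i < j, the values π(i) and π(j) are two distinct elements of {1, …, 168} in uniformly random order; by symmetry P[π(i) > π(j)] = 1/2.
By linearity: E[X] = 14028 · (1/2) = C(168, 2) · (1/2) = 14028/2 = 7014 ≈ 7014.000000.

E[X] = 7014 = 7014.000000.


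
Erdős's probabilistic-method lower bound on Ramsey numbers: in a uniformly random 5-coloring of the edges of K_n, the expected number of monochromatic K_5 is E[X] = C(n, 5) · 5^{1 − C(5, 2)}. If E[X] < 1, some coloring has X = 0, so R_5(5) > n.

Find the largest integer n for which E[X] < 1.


We need C(n, 5) · 5^{1 − 10} < 1, i.e. C(n, 5) < 5^{10 − 1} = 1953125.
Check values of n near the boundary:
  n = 46: C(46, 5) = 1370754; 1370754 < 1953125? YES
  n = 47: C(47, 5) = 1533939; 1533939 < 1953125? YES
  n = 48: C(48, 5) = 1712304; 1712304 < 1953125? YES
  n = 49: C(49, 5) = 1906884; 1906884 < 1953125? YES
  n = 50: C(50, 5) = 2118760; 2118760 < 1953125? NO
  n = 51: C(51, 5) = 2349060; 2349060 < 1953125? NO
The largest n with C(n, 5) < 1953125 is n = 49 (where E[X] = 1906884/1953125 ≈ 0.976). Hence R_5(5) > 49, i.e. R_5(5) ≥ 50.

Largest n = 49; hence R_5(5) > 49.


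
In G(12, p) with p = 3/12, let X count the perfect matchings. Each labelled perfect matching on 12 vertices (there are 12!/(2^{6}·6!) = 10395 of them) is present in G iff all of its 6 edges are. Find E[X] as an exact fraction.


K_12 has 12!/(2^{6}·6!) = 10395 labelled perfect matchings.
For each such perfect matching H, let X_H = 1 if all 6 edges of H are present in G. Then P[X_H = 1] = p^{6} = (1/4)^{6} = 1/4096.
By linearity of expectation: E[X] = Σ_H E[X_H] = 10395 · p^{6} = 10395 · 1/4096 = 10395/4096.
Numerically: E[X] ≈ 2.5378.

E[X] = 10395 · (1/4)^{6} = 10395/4096 ≈ 2.5378.


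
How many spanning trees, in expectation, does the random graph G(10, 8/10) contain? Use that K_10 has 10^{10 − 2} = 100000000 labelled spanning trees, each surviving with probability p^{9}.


K_10 has 10^{10 − 2} = 100000000 labelled spanning trees.
For each such spanning tree H, let X_H = 1 if all 9 edges of H are present in G. Then P[X_H = 1] = p^{9} = (4/5)^{9} = 262144/1953125.
By linearity of expectation: E[X] = Σ_H E[X_H] = 100000000 · p^{9} = 100000000 · 262144/1953125 = 67108864/5.
Numerically: E[X] ≈ 1.3422e+07.

E[X] = 100000000 · (4/5)^{9} = 67108864/5 ≈ 1.3422e+07.


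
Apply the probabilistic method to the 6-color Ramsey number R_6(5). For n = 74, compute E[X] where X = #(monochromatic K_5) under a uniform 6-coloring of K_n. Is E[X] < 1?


E[X] = C(74, 5) · 6^{1 − 10} = 16108764 · 6^{−9} = 16108764/10077696.
As a reduced fraction: E[X] = 1342397/839808 ≈ 1.59846.
Is E[X] < 1? NO.
Since E[X] ≥ 1, the first-moment bound is inconclusive at n = 74; it does NOT by itself certify R_6(5) > 74.

E[X] = 1342397/839808 ≈ 1.59846; E[X] ≥ 1; first-moment method inconclusive here.


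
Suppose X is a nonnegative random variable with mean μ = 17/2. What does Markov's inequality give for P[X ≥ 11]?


μ = E[X] = 17/2, a = 11.
Markov: P[X ≥ 11] ≤ μ/a = (17/2)/11 = 17/22.
Numerically: ≈ 0.77273.
(Since a = 11 > μ = 8.50000, the bound 17/22 is < 1 and informative.)

P[X ≥ 11] ≤ 17/22 ≈ 0.77273.


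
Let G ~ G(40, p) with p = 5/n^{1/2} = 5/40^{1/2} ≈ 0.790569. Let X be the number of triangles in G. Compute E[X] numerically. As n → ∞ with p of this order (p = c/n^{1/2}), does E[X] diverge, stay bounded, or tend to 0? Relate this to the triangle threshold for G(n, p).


Number of potential triangles: C(40, 3) = 9880.
Each occurs with probability p³ ≈ (0.790569)³ ≈ 4.94105884e-01.
By linearity: E[X] = C(40, 3)·p³ ≈ 9880 · 4.94105884e-01 ≈ 4881.766138.
Since α = 1/2 < 1, p = c/n^{1/2} ≫ 1/n is above the triangle threshold p ~ 1/n. Asymptotically E[X] ~ (c³/6)·n^{3(1−α)} = (5³/6)·n^{1.5} → ∞; triangles are abundant w.h.p.

E[X] ≈ 4881.766138; in regime p = Θ(1/n^{1/2}) E[X] diverges (above the triangle threshold p ~ 1/n).
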